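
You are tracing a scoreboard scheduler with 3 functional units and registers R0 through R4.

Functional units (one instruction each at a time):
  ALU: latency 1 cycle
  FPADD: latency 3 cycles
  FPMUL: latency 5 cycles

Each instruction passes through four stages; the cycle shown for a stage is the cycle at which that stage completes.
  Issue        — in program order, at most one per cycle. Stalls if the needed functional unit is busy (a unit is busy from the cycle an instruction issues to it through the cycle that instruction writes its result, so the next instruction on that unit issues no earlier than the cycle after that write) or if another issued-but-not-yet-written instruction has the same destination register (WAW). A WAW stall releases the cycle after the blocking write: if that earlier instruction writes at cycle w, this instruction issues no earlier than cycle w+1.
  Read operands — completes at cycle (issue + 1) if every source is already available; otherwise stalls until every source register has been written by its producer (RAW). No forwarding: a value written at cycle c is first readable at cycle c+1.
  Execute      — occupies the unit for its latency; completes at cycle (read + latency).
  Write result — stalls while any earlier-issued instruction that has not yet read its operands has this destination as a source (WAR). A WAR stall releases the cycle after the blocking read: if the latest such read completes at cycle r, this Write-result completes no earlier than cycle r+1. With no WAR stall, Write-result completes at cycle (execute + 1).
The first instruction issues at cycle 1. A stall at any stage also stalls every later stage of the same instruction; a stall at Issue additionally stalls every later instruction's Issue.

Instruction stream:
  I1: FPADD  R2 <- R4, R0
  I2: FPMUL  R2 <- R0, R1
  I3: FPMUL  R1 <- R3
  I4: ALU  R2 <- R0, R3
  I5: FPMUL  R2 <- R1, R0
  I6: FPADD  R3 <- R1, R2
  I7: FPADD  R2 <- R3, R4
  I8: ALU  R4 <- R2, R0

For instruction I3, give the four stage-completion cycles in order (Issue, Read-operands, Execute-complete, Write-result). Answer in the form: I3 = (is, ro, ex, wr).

I3 = (15, 16, 21, 22)

1) issue 1, read 2, done 5, write 6
2) issue 7, read 8, done 13, write 14  <WAW R2: wait I1 write@6>
3) issue 15, read 16, done 21, write 22  <struct: FPMUL busy until I2 writes@14>
4) issue 16, read 17, done 18, write 19
5) issue 23, read 24, done 29, write 30  <struct: FPMUL busy until I3 writes@22>
6) issue 24, read 31, done 34, write 35  <RAW R2: wait I5 write@30>
7) issue 36, read 37, done 40, write 41  <struct: FPADD busy until I6 writes@35>
8) issue 37, read 42, done 43, write 44  <RAW R2: wait I7 write@41>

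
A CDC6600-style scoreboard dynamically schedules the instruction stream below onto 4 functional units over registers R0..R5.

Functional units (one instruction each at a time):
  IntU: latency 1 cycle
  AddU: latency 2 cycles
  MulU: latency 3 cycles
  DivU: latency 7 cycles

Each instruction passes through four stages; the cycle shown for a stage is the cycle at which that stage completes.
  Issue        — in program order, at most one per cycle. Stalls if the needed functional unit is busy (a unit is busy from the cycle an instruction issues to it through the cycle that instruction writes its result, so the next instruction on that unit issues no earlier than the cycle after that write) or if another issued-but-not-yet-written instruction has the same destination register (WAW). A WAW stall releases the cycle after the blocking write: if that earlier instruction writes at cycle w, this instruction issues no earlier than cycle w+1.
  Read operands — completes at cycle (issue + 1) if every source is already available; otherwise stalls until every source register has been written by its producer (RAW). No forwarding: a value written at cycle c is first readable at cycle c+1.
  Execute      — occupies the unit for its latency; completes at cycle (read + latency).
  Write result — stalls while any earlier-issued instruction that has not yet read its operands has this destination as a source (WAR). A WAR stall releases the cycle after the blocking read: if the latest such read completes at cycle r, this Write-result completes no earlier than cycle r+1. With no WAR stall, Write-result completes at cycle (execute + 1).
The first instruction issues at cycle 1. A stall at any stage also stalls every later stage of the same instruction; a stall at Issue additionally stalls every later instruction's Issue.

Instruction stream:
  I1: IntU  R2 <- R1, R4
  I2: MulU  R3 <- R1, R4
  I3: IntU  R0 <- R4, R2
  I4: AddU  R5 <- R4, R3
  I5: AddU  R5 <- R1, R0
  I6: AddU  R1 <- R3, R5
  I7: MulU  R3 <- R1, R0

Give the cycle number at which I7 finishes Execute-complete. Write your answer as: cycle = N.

1) issue 1, read 2, done 3, write 4
2) issue 2, read 3, done 6, write 7
3) issue 5, read 6, done 7, write 8  <struct: IntU busy until I1 writes@4>
4) issue 6, read 8, done 10, write 11  <RAW R3: wait I2 write@7>
5) issue 12, read 13, done 15, write 16  <struct: AddU busy until I4 writes@11>
6) issue 17, read 18, done 20, write 21  <struct: AddU busy until I5 writes@16>
7) issue 18, read 22, done 25, write 26  <RAW R1: wait I6 write@21>

cycle = 25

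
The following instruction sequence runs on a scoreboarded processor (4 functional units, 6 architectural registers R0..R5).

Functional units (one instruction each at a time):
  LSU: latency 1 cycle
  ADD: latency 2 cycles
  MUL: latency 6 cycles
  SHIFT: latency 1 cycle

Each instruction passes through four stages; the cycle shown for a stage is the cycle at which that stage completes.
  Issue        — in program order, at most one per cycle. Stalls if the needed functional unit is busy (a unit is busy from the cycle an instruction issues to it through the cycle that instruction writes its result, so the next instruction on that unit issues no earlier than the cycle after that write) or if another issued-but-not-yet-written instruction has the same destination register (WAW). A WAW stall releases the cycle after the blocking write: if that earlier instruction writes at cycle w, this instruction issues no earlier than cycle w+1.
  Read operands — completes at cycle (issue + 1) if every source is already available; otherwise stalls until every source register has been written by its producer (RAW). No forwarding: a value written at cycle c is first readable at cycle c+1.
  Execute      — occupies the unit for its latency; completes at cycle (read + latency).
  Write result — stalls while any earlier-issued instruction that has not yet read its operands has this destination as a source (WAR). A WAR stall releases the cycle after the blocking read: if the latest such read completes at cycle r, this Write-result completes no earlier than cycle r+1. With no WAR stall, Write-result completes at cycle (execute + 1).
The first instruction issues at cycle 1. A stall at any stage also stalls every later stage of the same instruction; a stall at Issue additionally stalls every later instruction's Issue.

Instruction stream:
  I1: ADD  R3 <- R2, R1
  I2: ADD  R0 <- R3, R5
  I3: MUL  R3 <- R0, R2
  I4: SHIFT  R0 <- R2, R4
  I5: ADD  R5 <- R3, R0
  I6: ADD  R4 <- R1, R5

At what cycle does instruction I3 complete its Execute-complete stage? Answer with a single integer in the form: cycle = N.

[1] issue I1 (ADD)
[2] I1 read-ops
[4] I1 finished on ADD
[5] I1→R3
[6] issue I2 (ADD)
[7] I2 read-ops; issue I3 (MUL)
[9] I2 finished on ADD
[10] I2→R0
[11] I3 read-ops; issue I4 (SHIFT)
[12] I4 read-ops; issue I5 (ADD)
[13] I4 finished on SHIFT
[14] I4→R0
[17] I3 finished on MUL
[18] I3→R3
[19] I5 read-ops
[21] I5 finished on ADD
[22] I5→R5
[23] issue I6 (ADD)
[24] I6 read-ops
[26] I6 finished on ADD
[27] I6→R4

cycle = 17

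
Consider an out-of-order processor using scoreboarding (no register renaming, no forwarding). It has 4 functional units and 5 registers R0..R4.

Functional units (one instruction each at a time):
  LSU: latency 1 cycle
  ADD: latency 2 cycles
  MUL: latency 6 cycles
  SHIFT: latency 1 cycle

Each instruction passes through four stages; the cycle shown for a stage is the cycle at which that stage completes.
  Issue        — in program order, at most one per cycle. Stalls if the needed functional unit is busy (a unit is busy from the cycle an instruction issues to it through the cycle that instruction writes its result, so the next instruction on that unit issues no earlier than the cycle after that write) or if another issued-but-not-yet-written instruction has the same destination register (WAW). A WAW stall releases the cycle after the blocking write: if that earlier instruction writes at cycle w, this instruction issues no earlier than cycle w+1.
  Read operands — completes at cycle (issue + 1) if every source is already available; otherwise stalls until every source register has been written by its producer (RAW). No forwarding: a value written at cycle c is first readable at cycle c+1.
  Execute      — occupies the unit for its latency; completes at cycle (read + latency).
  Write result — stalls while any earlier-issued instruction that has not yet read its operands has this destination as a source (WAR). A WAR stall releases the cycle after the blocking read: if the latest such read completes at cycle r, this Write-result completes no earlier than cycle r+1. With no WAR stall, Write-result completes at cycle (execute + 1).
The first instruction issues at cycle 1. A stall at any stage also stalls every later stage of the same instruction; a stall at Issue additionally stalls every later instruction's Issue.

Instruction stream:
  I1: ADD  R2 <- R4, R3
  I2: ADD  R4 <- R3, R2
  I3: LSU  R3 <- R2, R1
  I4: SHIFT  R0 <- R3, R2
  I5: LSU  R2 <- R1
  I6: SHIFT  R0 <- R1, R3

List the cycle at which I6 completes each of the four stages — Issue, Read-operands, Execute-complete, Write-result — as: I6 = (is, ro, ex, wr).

I6 = (14, 15, 16, 17)

cycle 1: I1 issues→ADD
cycle 2: I1 reads
cycle 4: I1 exec-done
cycle 5: I1 writes R2
cycle 6: I2 issues→ADD
cycle 7: I2 reads | I3 issues→LSU
cycle 8: I3 reads | I4 issues→SHIFT
cycle 9: I2 exec-done | I3 exec-done
cycle 10: I2 writes R4 | I3 writes R3
cycle 11: I4 reads | I5 issues→LSU
cycle 12: I4 exec-done | I5 reads
cycle 13: I4 writes R0 | I5 exec-done
cycle 14: I5 writes R2 | I6 issues→SHIFT
cycle 15: I6 reads
cycle 16: I6 exec-done
cycle 17: I6 writes R0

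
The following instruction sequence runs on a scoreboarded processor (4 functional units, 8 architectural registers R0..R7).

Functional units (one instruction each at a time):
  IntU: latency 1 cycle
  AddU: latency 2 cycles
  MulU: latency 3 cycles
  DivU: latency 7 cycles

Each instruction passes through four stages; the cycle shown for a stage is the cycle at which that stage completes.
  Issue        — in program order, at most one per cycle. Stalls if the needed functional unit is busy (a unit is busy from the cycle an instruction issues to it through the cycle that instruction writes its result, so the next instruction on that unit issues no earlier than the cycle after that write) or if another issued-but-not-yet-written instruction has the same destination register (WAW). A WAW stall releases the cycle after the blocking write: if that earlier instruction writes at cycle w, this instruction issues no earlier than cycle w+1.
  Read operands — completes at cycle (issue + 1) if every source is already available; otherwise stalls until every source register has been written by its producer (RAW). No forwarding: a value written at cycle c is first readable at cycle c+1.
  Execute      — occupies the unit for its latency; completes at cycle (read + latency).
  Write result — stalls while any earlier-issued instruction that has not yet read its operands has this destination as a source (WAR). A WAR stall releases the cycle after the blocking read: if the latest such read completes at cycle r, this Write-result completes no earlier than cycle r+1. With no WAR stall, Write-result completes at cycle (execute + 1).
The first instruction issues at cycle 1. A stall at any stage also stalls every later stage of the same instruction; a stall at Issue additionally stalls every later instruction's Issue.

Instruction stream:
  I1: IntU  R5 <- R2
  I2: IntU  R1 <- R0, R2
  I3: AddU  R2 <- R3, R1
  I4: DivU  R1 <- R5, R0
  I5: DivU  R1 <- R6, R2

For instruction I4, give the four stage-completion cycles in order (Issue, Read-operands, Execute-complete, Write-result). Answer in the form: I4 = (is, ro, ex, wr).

c1: issue I1 (IntU)
c2: I1 read-ops
c3: I1 finished on IntU
c4: I1→R5
c5: issue I2 (IntU)
c6: I2 read-ops; issue I3 (AddU)
c7: I2 finished on IntU
c8: I2→R1
c9: I3 read-ops; issue I4 (DivU)
c10: I4 read-ops
c11: I3 finished on AddU
c12: I3→R2
c17: I4 finished on DivU
c18: I4→R1
c19: issue I5 (DivU)
c20: I5 read-ops
c27: I5 finished on DivU
c28: I5→R1

I4 = (9, 10, 17, 18)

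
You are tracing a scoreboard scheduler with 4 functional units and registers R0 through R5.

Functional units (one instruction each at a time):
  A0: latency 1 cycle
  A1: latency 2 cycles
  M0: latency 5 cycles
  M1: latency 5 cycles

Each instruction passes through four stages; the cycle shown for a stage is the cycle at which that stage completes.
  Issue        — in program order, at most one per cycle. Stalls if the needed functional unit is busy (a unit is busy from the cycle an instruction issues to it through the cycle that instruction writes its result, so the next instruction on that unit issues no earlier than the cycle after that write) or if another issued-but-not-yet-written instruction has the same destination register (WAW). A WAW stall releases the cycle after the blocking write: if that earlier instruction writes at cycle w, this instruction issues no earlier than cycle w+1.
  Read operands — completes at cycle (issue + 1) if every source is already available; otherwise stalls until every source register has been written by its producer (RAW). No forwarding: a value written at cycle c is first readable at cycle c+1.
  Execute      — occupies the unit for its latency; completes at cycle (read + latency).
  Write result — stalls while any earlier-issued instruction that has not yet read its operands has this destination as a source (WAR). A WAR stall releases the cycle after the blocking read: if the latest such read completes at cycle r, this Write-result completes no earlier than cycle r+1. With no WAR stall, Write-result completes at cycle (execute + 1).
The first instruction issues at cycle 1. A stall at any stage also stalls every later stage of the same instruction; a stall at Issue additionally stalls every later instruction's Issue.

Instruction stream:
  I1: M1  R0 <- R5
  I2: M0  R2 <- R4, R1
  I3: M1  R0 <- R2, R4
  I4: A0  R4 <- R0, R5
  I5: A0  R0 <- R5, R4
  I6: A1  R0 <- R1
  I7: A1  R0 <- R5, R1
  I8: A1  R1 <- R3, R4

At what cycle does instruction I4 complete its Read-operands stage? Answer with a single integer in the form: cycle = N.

cycle = 17

[1] I1 dispatched to M1
[2] I1 operands ready, I2 dispatched to M0
[3] I2 operands ready
[7] I1 complete
[8] R0←I1, I2 complete
[9] R2←I2, I3 dispatched to M1
[10] I3 operands ready, I4 dispatched to A0
[15] I3 complete
[16] R0←I3
[17] I4 operands ready
[18] I4 complete
[19] R4←I4
[20] I5 dispatched to A0
[21] I5 operands ready
[22] I5 complete
[23] R0←I5
[24] I6 dispatched to A1
[25] I6 operands ready
[27] I6 complete
[28] R0←I6
[29] I7 dispatched to A1
[30] I7 operands ready
[32] I7 complete
[33] R0←I7
[34] I8 dispatched to A1
[35] I8 operands ready
[37] I8 complete
[38] R1←I8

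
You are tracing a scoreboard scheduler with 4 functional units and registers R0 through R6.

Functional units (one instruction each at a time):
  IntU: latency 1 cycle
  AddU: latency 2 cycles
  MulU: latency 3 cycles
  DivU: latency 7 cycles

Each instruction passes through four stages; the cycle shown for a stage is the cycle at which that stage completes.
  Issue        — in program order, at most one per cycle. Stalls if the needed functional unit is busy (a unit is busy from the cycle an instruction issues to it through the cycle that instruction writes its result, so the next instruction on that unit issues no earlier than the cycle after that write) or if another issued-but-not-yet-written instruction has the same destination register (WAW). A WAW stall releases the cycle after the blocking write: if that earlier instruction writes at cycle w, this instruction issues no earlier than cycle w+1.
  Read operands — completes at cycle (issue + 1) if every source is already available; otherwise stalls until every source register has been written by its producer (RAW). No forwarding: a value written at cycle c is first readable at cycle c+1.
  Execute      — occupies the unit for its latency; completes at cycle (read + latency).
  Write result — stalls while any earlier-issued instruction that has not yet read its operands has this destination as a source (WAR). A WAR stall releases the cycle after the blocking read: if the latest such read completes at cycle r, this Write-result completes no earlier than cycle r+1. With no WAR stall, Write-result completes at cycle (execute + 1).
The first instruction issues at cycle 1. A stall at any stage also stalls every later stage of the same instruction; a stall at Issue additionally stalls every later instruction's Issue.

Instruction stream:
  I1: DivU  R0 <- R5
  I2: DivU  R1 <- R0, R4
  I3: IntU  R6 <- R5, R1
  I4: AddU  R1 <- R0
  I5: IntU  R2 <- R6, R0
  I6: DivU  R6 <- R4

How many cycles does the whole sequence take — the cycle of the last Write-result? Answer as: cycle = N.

cycle = 34

I1  is:1  ro:2  ex:9  wr:10
I2  is:11  ro:12  ex:19  wr:20  — struct: DivU busy until I1 writes@10
I3  is:12  ro:21  ex:22  wr:23  — RAW R1: wait I2 write@20
I4  is:21  ro:22  ex:24  wr:25  — WAW R1: wait I2 write@20
I5  is:24  ro:25  ex:26  wr:27  — struct: IntU busy until I3 writes@23
I6  is:25  ro:26  ex:33  wr:34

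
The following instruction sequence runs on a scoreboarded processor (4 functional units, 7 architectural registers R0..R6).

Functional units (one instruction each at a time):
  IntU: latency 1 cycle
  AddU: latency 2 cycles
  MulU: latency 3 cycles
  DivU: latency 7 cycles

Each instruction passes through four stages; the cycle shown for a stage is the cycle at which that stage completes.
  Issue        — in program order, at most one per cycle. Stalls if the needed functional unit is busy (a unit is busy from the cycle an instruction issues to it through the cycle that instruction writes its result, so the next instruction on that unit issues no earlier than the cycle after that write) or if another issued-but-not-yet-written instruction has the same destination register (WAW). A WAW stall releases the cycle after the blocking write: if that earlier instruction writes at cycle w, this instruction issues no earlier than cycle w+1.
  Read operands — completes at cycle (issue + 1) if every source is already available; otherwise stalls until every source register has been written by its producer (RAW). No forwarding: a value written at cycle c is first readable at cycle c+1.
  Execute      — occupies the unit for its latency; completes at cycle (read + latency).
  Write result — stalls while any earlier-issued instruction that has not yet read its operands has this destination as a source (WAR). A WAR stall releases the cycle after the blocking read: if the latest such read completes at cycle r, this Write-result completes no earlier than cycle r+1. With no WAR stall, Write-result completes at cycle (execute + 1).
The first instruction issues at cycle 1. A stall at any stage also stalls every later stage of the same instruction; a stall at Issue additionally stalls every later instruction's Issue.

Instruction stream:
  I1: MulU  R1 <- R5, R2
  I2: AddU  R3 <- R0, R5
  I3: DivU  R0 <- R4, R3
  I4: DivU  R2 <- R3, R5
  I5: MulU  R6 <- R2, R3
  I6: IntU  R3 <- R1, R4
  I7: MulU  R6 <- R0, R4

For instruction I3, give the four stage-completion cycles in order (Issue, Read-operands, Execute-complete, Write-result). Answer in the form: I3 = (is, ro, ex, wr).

c1: issue I1 (MulU)
c2: I1 read-ops | issue I2 (AddU)
c3: I2 read-ops | issue I3 (DivU)
c5: I1 finished on MulU | I2 finished on AddU
c6: I1→R1 | I2→R3
c7: I3 read-ops
c14: I3 finished on DivU
c15: I3→R0
c16: issue I4 (DivU)
c17: I4 read-ops | issue I5 (MulU)
c18: issue I6 (IntU)
c19: I6 read-ops
c20: I6 finished on IntU
c24: I4 finished on DivU
c25: I4→R2
c26: I5 read-ops
c27: I6→R3
c29: I5 finished on MulU
c30: I5→R6
c31: issue I7 (MulU)
c32: I7 read-ops
c35: I7 finished on MulU
c36: I7→R6

I3 = (3, 7, 14, 15)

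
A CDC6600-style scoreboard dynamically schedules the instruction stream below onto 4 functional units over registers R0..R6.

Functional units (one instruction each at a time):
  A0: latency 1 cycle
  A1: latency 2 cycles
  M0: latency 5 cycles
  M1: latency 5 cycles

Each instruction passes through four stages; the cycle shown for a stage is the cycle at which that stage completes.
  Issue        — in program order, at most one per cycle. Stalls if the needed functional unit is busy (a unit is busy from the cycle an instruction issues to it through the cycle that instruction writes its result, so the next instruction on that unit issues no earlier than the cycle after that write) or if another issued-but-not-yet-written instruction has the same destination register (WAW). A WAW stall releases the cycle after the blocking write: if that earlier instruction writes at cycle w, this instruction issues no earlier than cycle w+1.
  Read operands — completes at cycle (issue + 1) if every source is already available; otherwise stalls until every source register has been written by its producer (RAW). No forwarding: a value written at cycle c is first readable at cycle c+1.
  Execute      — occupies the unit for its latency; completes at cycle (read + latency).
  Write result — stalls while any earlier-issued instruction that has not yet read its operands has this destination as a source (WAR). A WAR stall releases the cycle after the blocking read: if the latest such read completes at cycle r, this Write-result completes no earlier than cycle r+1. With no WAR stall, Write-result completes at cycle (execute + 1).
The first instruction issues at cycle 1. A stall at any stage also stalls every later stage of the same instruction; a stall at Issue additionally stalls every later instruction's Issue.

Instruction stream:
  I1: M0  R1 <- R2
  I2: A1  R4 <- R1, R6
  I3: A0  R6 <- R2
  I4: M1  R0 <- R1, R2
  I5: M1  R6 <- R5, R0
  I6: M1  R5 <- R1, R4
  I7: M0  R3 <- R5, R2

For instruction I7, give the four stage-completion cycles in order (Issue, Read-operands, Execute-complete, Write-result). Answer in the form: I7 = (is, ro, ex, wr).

t=1  I1 dispatched to M0
t=2  I1 operands ready · I2 dispatched to A1
t=3  I3 dispatched to A0
t=4  I3 operands ready · I4 dispatched to M1
t=5  I3 complete
t=7  I1 complete
t=8  R1←I1
t=9  I2 operands ready · I4 operands ready
t=10  R6←I3
t=11  I2 complete
t=12  R4←I2
t=14  I4 complete
t=15  R0←I4
t=16  I5 dispatched to M1
t=17  I5 operands ready
t=22  I5 complete
t=23  R6←I5
t=24  I6 dispatched to M1
t=25  I6 operands ready · I7 dispatched to M0
t=30  I6 complete
t=31  R5←I6
t=32  I7 operands ready
t=37  I7 complete
t=38  R3←I7

I7 = (25, 32, 37, 38)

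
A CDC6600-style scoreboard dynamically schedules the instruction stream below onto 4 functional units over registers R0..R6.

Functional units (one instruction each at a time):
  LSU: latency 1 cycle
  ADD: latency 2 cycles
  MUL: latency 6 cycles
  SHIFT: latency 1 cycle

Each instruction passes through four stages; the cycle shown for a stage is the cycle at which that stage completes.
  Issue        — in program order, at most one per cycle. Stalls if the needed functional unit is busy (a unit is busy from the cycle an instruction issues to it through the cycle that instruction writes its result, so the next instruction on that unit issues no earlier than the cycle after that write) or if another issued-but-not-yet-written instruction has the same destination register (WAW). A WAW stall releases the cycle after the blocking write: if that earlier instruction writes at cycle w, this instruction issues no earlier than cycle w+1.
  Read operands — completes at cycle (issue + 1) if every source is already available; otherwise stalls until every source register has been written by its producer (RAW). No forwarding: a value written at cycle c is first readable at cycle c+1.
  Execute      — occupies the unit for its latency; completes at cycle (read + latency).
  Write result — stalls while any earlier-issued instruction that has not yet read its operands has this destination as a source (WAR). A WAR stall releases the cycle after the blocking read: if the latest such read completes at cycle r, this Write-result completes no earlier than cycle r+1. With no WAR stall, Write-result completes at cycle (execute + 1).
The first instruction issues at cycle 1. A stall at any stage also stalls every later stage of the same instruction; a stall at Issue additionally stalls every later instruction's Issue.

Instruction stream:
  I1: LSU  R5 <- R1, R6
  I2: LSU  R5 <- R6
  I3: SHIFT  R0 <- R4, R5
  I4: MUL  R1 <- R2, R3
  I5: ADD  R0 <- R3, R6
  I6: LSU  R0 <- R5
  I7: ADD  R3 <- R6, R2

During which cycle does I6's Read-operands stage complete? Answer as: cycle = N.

cycle 1: I1→LSU
cycle 2: I1 RO
cycle 3: I1 EX
cycle 4: I1 WR R5
cycle 5: I2→LSU
cycle 6: I2 RO, I3→SHIFT
cycle 7: I2 EX, I4→MUL
cycle 8: I2 WR R5, I4 RO
cycle 9: I3 RO
cycle 10: I3 EX
cycle 11: I3 WR R0
cycle 12: I5→ADD
cycle 13: I5 RO
cycle 14: I4 EX
cycle 15: I4 WR R1, I5 EX
cycle 16: I5 WR R0
cycle 17: I6→LSU
cycle 18: I6 RO, I7→ADD
cycle 19: I6 EX, I7 RO
cycle 20: I6 WR R0
cycle 21: I7 EX
cycle 22: I7 WR R3

cycle = 18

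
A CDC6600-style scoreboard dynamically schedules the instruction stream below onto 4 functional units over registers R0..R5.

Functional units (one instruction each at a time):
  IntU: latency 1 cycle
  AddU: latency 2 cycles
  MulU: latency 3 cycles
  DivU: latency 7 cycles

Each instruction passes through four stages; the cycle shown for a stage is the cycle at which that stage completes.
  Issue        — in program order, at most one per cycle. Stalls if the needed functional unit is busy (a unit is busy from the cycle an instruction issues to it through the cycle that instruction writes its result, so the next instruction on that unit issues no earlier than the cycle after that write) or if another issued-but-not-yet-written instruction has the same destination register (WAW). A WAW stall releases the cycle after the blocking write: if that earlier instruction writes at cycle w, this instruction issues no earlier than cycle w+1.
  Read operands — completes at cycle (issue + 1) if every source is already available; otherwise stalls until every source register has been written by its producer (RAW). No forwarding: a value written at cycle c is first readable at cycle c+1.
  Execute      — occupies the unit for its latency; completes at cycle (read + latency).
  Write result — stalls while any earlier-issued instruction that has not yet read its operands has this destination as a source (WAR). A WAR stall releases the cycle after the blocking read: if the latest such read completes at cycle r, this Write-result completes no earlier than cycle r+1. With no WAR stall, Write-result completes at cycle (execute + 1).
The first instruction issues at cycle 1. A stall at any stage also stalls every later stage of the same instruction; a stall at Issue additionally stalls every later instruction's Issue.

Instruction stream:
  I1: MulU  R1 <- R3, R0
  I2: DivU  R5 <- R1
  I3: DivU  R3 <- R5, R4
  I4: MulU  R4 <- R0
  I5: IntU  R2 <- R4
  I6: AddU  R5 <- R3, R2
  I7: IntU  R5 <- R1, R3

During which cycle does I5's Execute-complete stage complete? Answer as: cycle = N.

cycle = 24

c1: issue I1 (MulU)
c2: I1 read-ops · issue I2 (DivU)
c5: I1 finished on MulU
c6: I1→R1
c7: I2 read-ops
c14: I2 finished on DivU
c15: I2→R5
c16: issue I3 (DivU)
c17: I3 read-ops · issue I4 (MulU)
c18: I4 read-ops · issue I5 (IntU)
c19: issue I6 (AddU)
c21: I4 finished on MulU
c22: I4→R4
c23: I5 read-ops
c24: I3 finished on DivU · I5 finished on IntU
c25: I3→R3 · I5→R2
c26: I6 read-ops
c28: I6 finished on AddU
c29: I6→R5
c30: issue I7 (IntU)
c31: I7 read-ops
c32: I7 finished on IntU
c33: I7→R5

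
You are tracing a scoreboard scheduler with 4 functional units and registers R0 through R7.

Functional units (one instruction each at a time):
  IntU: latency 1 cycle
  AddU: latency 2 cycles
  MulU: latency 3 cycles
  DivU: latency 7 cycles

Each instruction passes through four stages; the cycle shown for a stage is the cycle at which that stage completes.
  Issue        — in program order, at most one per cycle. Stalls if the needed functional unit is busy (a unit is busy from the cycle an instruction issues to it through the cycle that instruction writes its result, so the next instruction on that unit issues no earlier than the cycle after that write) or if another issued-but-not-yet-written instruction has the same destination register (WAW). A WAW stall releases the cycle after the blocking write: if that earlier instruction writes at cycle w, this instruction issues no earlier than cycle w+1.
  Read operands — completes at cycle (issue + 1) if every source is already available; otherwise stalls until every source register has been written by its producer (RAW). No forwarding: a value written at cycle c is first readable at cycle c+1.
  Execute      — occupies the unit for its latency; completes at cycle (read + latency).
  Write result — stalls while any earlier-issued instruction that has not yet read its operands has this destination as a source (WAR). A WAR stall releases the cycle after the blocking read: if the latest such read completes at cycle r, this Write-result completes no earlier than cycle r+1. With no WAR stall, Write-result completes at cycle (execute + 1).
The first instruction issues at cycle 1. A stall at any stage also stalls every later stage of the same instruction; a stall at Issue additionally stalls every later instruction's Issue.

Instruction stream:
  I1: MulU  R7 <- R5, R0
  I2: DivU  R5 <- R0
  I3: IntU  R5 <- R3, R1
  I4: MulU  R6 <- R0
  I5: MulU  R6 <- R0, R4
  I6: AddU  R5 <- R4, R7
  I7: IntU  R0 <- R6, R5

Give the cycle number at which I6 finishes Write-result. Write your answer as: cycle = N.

cycle = 24

I1 -> (1, 2, 5, 6)
I2 -> (2, 3, 10, 11)
I3 -> (12, 13, 14, 15)  // WAW R5: wait I2 write@11
I4 -> (13, 14, 17, 18)
I5 -> (19, 20, 23, 24)  // struct: MulU busy until I4 writes@18
I6 -> (20, 21, 23, 24)
I7 -> (21, 25, 26, 27)  // RAW R6: wait I5 write@24, RAW R5: wait I6 write@24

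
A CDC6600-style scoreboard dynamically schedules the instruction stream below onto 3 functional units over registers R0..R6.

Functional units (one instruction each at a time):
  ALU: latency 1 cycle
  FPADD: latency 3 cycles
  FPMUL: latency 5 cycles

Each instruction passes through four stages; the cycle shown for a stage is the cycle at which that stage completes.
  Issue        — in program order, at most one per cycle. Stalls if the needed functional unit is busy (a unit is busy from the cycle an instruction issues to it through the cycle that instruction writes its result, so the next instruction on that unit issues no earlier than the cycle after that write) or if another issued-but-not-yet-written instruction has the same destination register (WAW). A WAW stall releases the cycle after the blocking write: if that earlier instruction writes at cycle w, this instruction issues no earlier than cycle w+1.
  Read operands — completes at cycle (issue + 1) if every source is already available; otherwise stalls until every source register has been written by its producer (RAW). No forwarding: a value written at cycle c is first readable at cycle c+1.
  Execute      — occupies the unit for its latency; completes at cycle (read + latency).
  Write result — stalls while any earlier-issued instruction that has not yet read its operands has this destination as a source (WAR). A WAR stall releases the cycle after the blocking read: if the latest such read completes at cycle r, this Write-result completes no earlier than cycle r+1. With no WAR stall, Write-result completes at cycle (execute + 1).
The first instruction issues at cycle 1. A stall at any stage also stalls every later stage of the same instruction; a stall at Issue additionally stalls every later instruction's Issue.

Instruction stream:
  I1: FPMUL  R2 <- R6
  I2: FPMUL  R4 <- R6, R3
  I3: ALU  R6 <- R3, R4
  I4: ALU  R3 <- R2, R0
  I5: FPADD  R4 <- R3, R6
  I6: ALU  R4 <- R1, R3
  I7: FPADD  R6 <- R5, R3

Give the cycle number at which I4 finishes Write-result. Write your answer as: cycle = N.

c1: I1→FPMUL
c2: I1 RO
c7: I1 EX
c8: I1 WR R2
c9: I2→FPMUL
c10: I2 RO; I3→ALU
c15: I2 EX
c16: I2 WR R4
c17: I3 RO
c18: I3 EX
c19: I3 WR R6
c20: I4→ALU
c21: I4 RO; I5→FPADD
c22: I4 EX
c23: I4 WR R3
c24: I5 RO
c27: I5 EX
c28: I5 WR R4
c29: I6→ALU
c30: I6 RO; I7→FPADD
c31: I6 EX; I7 RO
c32: I6 WR R4
c34: I7 EX
c35: I7 WR R6

cycle = 23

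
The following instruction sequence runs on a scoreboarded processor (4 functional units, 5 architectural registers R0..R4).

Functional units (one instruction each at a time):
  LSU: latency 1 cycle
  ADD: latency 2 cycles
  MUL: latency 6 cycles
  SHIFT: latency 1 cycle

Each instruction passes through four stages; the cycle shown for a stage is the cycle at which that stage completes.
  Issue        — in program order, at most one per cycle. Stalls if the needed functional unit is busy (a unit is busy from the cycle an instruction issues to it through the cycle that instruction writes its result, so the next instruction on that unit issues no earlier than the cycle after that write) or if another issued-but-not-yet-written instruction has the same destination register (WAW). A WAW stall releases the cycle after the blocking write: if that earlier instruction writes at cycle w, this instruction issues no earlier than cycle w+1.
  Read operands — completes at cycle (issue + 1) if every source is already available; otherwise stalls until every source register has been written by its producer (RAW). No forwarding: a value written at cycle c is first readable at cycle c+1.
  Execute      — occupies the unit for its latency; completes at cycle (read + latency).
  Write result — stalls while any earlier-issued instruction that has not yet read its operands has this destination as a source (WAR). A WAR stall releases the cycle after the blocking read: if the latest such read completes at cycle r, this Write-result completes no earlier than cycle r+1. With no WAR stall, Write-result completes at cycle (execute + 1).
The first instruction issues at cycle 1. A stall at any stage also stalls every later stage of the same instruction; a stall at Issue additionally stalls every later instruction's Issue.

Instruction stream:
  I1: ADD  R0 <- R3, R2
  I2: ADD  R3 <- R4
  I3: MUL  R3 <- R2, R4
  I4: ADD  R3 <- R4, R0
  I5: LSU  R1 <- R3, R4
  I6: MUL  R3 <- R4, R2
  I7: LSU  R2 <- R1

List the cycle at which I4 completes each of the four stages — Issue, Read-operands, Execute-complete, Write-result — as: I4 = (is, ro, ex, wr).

I4 = (20, 21, 23, 24)

[I1] 1/2/4/5
[I2] 6/7/9/10  (struct: ADD busy until I1 writes@5)
[I3] 11/12/18/19  (WAW R3: wait I2 write@10)
[I4] 20/21/23/24  (WAW R3: wait I3 write@19)
[I5] 21/25/26/27  (RAW R3: wait I4 write@24)
[I6] 25/26/32/33  (WAW R3: wait I4 write@24)
[I7] 28/29/30/31  (struct: LSU busy until I5 writes@27)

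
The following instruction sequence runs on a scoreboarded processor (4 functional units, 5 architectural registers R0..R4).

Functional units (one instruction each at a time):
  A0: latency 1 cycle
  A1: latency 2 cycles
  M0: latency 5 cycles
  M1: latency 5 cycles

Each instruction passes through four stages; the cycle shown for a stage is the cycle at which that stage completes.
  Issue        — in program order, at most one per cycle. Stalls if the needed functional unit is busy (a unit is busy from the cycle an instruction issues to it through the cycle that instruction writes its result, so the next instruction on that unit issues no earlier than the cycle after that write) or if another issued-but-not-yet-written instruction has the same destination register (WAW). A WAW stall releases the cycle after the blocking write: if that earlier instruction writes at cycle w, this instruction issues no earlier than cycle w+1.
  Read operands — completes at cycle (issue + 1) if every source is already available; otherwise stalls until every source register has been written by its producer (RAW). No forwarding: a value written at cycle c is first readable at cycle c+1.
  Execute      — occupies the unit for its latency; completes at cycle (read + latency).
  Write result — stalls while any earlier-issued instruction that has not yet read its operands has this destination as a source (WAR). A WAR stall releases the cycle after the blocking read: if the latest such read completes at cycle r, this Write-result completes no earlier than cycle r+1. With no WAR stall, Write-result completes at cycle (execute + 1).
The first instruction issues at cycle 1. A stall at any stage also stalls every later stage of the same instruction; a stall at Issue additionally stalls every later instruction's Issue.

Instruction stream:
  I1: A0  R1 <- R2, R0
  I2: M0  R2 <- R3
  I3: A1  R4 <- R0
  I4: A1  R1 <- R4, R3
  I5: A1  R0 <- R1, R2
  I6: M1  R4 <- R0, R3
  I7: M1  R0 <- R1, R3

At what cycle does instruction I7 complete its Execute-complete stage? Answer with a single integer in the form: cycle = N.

t=1  I1 issues→A0
t=2  I1 reads | I2 issues→M0
t=3  I1 exec-done | I2 reads | I3 issues→A1
t=4  I1 writes R1 | I3 reads
t=6  I3 exec-done
t=7  I3 writes R4
t=8  I2 exec-done | I4 issues→A1
t=9  I2 writes R2 | I4 reads
t=11  I4 exec-done
t=12  I4 writes R1
t=13  I5 issues→A1
t=14  I5 reads | I6 issues→M1
t=16  I5 exec-done
t=17  I5 writes R0
t=18  I6 reads
t=23  I6 exec-done
t=24  I6 writes R4
t=25  I7 issues→M1
t=26  I7 reads
t=31  I7 exec-done
t=32  I7 writes R0

cycle = 31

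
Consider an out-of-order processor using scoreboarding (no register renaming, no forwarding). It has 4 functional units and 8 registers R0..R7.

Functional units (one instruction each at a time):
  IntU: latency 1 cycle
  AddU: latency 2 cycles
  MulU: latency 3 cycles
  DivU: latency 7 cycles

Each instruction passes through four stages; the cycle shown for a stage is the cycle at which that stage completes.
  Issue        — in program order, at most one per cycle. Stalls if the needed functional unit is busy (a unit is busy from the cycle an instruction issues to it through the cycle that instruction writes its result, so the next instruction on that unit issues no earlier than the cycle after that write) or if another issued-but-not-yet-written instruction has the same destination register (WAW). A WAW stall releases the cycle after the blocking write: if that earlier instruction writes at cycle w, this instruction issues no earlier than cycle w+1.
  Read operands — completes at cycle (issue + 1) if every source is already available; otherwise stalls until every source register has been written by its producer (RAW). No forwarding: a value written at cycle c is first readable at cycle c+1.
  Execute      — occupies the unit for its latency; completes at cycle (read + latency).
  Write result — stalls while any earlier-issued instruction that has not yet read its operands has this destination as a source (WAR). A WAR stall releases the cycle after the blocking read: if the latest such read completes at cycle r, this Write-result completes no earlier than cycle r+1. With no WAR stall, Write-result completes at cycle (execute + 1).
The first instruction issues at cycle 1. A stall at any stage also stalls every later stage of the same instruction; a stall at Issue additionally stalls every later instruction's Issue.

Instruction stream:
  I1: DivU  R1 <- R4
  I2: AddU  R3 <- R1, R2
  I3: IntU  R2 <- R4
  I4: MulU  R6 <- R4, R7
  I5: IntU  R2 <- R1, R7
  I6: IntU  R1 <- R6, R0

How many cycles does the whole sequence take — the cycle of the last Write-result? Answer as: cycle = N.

cycle = 20

t=1  I1→DivU
t=2  I1 RO, I2→AddU
t=3  I3→IntU
t=4  I3 RO, I4→MulU
t=5  I3 EX, I4 RO
t=8  I4 EX
t=9  I1 EX, I4 WR R6
t=10  I1 WR R1
t=11  I2 RO
t=12  I3 WR R2
t=13  I2 EX, I5→IntU
t=14  I2 WR R3, I5 RO
t=15  I5 EX
t=16  I5 WR R2
t=17  I6→IntU
t=18  I6 RO
t=19  I6 EX
t=20  I6 WR R1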